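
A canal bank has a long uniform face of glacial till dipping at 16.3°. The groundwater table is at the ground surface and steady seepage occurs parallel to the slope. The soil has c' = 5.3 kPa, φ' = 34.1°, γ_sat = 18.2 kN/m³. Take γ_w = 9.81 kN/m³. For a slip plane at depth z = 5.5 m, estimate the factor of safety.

FS = 1.26

With seepage parallel to the slope and the water table at the surface, the effective normal stress on the slip plane uses the buoyant unit weight γ' = γ_sat − γ_w while the driving shear stress uses γ_sat:
FS = [c' + γ' z cos²β tanφ'] / [γ_sat z sinβ cosβ]
γ' = 18.2 − 9.81 = 8.39 kN/m³
Numerator = 5.3 + 8.39·5.5·cos²16.3°·tan34.1° = 5.3 + 8.39·5.5·0.9212·0.6771 = 34.081 kPa
Denominator = 18.2·5.5·sin16.3°·cos16.3° = 18.2·5.5·0.2807·0.9598 = 26.965 kPa
FS = 34.081 / 26.965 = 1.264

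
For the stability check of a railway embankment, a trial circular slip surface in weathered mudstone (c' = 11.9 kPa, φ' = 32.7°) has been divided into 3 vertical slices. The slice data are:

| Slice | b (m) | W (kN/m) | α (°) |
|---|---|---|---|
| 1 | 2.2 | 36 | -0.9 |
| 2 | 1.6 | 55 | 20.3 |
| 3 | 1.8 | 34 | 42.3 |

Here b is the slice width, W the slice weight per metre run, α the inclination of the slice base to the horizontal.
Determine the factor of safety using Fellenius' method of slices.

FS = 3.57

Ordinary method of slices: FS = Σ[c'·Δl_i + (W_i cosα_i)·tanφ'] / Σ W_i sinα_i, with Δl_i = b_i / cosα_i.
Slice 1: Δl = 2.2/cos(-0.9°) = 2.200 m; N'_1 = 36·cos(-0.9°) = 36.0; c'Δl = 26.18; W sinα = -0.6
Slice 2: Δl = 1.6/cos20.3° = 1.706 m; N'_2 = 55·cos20.3° = 51.6; c'Δl = 20.30; W sinα = 19.1
Slice 3: Δl = 1.8/cos42.3° = 2.434 m; N'_3 = 34·cos42.3° = 25.1; c'Δl = 28.96; W sinα = 22.9
Σc'Δl = 75.4 kN/m; ΣN' = 112.7 kN/m; ΣW sinα = 41.4 kN/m
Resisting = 75.4 + 112.7·tan32.7° = 75.4 + 72.4 = 147.8 kN/m
FS = 147.8 / 41.4 = 3.571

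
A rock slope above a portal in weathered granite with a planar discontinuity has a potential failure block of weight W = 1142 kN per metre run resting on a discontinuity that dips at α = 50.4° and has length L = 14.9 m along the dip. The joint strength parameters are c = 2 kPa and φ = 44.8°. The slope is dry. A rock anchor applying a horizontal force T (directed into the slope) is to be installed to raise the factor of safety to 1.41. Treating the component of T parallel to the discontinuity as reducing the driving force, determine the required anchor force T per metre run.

Resolving forces along and normal to the sliding plane, with the horizontal anchor force T adding T·sinα to the effective normal force and T·cosα acting up the plane against the driving force:
FS = [cL + (W cosα + T sinα) tanφ] / [W sinα − T cosα]
Without the anchor: N' = 727.9 kN/m, driving T_d = 879.9 kN/m, resisting R = 2·14.9 + 727.9·tan44.8° = 752.7 kN/m, FS = 0.86.
Setting FS = 1.41 and solving for T:
1.41·(879.9 − T cos50.4°) = 752.7 + T sin50.4°·tan44.8°
T·(sin50.4°·tan44.8° + 1.41·cos50.4°) = 1.41·879.9 − 752.7
T·(0.7705·0.9930 + 1.41·0.6374) = 1240.7 − 752.7 = 488.0
T·1.6639 = 488.0
T = 293.3 kN/m

T = 293 kN/m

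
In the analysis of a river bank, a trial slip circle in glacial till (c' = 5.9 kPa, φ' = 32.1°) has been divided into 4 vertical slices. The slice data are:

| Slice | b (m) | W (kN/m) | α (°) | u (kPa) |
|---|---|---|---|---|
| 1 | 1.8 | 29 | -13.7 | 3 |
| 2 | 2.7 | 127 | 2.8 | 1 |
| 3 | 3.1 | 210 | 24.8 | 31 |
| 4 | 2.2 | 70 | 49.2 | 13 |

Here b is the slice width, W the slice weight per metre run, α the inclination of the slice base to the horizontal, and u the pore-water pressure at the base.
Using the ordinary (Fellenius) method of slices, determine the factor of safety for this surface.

Ordinary method of slices: FS = Σ[c'·Δl_i + (W_i cosα_i − u_i·Δl_i)·tanφ'] / Σ W_i sinα_i, with Δl_i = b_i / cosα_i.
Slice 1: Δl = 1.8/cos(-13.7°) = 1.853 m; N'_1 = 29·cos(-13.7°) − 3·1.853 = 22.6; c'Δl = 10.93; W sinα = -6.9
Slice 2: Δl = 2.7/cos2.8° = 2.703 m; N'_2 = 127·cos2.8° − 1·2.703 = 124.1; c'Δl = 15.95; W sinα = 6.2
Slice 3: Δl = 3.1/cos24.8° = 3.415 m; N'_3 = 210·cos24.8° − 31·3.415 = 84.8; c'Δl = 20.15; W sinα = 88.1
Slice 4: Δl = 2.2/cos49.2° = 3.367 m; N'_4 = 70·cos49.2° − 13·3.367 = 2.0; c'Δl = 19.86; W sinα = 53.0
Σc'Δl = 66.9 kN/m; ΣN' = 233.5 kN/m; ΣW sinα = 140.4 kN/m
Resisting = 66.9 + 233.5·tan32.1° = 66.9 + 146.5 = 213.4 kN/m
FS = 213.4 / 140.4 = 1.520

FS = 1.52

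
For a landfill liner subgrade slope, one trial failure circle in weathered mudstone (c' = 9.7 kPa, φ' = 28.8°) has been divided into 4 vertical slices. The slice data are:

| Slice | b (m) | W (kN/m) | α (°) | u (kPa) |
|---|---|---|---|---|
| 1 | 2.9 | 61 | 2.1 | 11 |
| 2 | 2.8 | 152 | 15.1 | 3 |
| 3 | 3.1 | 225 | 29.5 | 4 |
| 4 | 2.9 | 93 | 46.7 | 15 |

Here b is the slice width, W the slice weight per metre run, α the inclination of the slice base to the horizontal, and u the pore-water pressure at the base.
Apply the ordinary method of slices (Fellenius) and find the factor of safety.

Ordinary method of slices: FS = Σ[c'·Δl_i + (W_i cosα_i − u_i·Δl_i)·tanφ'] / Σ W_i sinα_i, with Δl_i = b_i / cosα_i.
Slice 1: Δl = 2.9/cos2.1° = 2.902 m; N'_1 = 61·cos2.1° − 11·2.902 = 29.0; c'Δl = 28.15; W sinα = 2.2
Slice 2: Δl = 2.8/cos15.1° = 2.900 m; N'_2 = 152·cos15.1° − 3·2.900 = 138.1; c'Δl = 28.13; W sinα = 39.6
Slice 3: Δl = 3.1/cos29.5° = 3.562 m; N'_3 = 225·cos29.5° − 4·3.562 = 181.6; c'Δl = 34.55; W sinα = 110.8
Slice 4: Δl = 2.9/cos46.7° = 4.229 m; N'_4 = 93·cos46.7° − 15·4.229 = 0.4; c'Δl = 41.02; W sinα = 67.7
Σc'Δl = 131.8 kN/m; ΣN' = 349.0 kN/m; ΣW sinα = 220.3 kN/m
Resisting = 131.8 + 349.0·tan28.8° = 131.8 + 191.9 = 323.7 kN/m
FS = 323.7 / 220.3 = 1.469

FS = 1.47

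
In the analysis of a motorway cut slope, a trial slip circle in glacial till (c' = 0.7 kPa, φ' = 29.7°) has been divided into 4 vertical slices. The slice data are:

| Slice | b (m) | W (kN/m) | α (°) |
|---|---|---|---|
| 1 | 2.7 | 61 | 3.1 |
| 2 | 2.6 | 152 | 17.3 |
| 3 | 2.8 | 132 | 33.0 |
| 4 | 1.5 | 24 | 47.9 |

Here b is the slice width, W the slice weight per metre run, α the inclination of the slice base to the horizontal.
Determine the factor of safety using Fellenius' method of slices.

Ordinary method of slices: FS = Σ[c'·Δl_i + (W_i cosα_i)·tanφ'] / Σ W_i sinα_i, with Δl_i = b_i / cosα_i.
Slice 1: Δl = 2.7/cos3.1° = 2.704 m; N'_1 = 61·cos3.1° = 60.9; c'Δl = 1.89; W sinα = 3.3
Slice 2: Δl = 2.6/cos17.3° = 2.723 m; N'_2 = 152·cos17.3° = 145.1; c'Δl = 1.91; W sinα = 45.2
Slice 3: Δl = 2.8/cos33.0° = 3.339 m; N'_3 = 132·cos33.0° = 110.7; c'Δl = 2.34; W sinα = 71.9
Slice 4: Δl = 1.5/cos47.9° = 2.237 m; N'_4 = 24·cos47.9° = 16.1; c'Δl = 1.57; W sinα = 17.8
Σc'Δl = 7.7 kN/m; ΣN' = 332.8 kN/m; ΣW sinα = 138.2 kN/m
Resisting = 7.7 + 332.8·tan29.7° = 7.7 + 189.8 = 197.5 kN/m
FS = 197.5 / 138.2 = 1.429

FS = 1.43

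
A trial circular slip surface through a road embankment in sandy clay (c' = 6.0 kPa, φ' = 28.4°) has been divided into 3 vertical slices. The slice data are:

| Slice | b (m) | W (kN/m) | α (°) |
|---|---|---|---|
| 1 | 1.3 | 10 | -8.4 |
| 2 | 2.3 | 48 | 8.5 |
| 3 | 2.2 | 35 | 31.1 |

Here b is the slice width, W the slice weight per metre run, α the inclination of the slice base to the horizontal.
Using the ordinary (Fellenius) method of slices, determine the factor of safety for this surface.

FS = 3.56

Ordinary method of slices: FS = Σ[c'·Δl_i + (W_i cosα_i)·tanφ'] / Σ W_i sinα_i, with Δl_i = b_i / cosα_i.
Slice 1: Δl = 1.3/cos(-8.4°) = 1.314 m; N'_1 = 10·cos(-8.4°) = 9.9; c'Δl = 7.88; W sinα = -1.5
Slice 2: Δl = 2.3/cos8.5° = 2.326 m; N'_2 = 48·cos8.5° = 47.5; c'Δl = 13.95; W sinα = 7.1
Slice 3: Δl = 2.2/cos31.1° = 2.569 m; N'_3 = 35·cos31.1° = 30.0; c'Δl = 15.42; W sinα = 18.1
Σc'Δl = 37.3 kN/m; ΣN' = 87.3 kN/m; ΣW sinα = 23.7 kN/m
Resisting = 37.3 + 87.3·tan28.4° = 37.3 + 47.2 = 84.5 kN/m
FS = 84.5 / 23.7 = 3.562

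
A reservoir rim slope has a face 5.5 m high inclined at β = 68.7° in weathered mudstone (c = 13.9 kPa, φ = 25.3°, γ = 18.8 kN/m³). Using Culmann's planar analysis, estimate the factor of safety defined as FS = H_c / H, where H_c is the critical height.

H_c = (4c/γ) · sinβ cosφ / [1 − cos(β − φ)]
    = (4·13.9/18.8) · sin68.7°·cos25.3° / [1 − cos43.4°]
    = 2.957 · 0.8423 / 0.2734 = 9.11 m
FS = H_c / H = 9.11 / 5.5 = 1.657

FS = 1.66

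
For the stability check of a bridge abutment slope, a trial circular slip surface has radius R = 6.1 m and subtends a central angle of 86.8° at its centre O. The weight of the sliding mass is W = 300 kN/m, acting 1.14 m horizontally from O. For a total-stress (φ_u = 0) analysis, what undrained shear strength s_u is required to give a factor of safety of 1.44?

s_u = 8.7 kPa

FS = s_u·L_a·R / (W·d), so s_u = FS·W·d / (L_a·R).
Arc length L_a = R·θ = 6.1·(86.8°·π/180) = 6.1·1.5149 = 9.24 m
s_u = 1.44·300·1.14 / (9.24·6.1) = 492.5 / 56.37 = 8.74 kPa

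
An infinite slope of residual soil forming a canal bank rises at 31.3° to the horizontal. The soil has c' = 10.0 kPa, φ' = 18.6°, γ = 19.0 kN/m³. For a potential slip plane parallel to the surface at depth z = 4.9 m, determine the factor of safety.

FS = 0.80

For an infinite slope with a slip plane parallel to the surface (no pore pressure): FS = [c' + γz cos²β tanφ'] / [γz sinβ cosβ].
γz = 19.0·4.9 = 93.10 kN/m²
Numerator = 10.0 + 93.10·cos²31.3°·tan18.6° = 10.0 + 93.10·0.7301·0.3365 = 32.875 kPa
Denominator = 93.10·sin31.3°·cos31.3° = 93.10·0.5195·0.8545 = 41.328 kPa
FS = 32.875 / 41.328 = 0.795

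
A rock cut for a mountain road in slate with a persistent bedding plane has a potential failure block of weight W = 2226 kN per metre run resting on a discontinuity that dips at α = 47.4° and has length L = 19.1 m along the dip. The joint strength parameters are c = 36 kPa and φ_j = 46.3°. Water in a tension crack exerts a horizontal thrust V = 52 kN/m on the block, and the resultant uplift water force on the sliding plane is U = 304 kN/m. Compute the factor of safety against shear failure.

FS = 1.14

Resolving the block weight along and normal to the plane and applying the Mohr–Coulomb strength on the joint:
N' = W cosα − U − V sinα = 2226·cos47.4° − 304 − 52·sin47.4° = 1164.4 kN/m
Driving force T = W sinα + V cosα = 2226·sin47.4° + 52·cos47.4° = 1673.7 kN/m
Resisting force R = c·L + N'·tanφ_j = 36·19.1 + 1164.4·tan46.3° = 687.6 + 1218.5 = 1906.1 kN/m
FS = R / T = 1906.1 / 1673.7 = 1.139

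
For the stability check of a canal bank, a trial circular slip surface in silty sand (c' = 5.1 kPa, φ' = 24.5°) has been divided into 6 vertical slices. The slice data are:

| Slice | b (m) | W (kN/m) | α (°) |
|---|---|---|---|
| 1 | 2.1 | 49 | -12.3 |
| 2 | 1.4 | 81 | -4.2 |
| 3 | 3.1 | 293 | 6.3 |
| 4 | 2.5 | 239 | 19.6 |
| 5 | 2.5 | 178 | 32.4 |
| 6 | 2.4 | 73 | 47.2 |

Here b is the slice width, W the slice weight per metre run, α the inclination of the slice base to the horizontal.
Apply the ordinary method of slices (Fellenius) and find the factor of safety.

Ordinary method of slices: FS = Σ[c'·Δl_i + (W_i cosα_i)·tanφ'] / Σ W_i sinα_i, with Δl_i = b_i / cosα_i.
Slice 1: Δl = 2.1/cos(-12.3°) = 2.149 m; N'_1 = 49·cos(-12.3°) = 47.9; c'Δl = 10.96; W sinα = -10.4
Slice 2: Δl = 1.4/cos(-4.2°) = 1.404 m; N'_2 = 81·cos(-4.2°) = 80.8; c'Δl = 7.16; W sinα = -5.9
Slice 3: Δl = 3.1/cos6.3° = 3.119 m; N'_3 = 293·cos6.3° = 291.2; c'Δl = 15.91; W sinα = 32.2
Slice 4: Δl = 2.5/cos19.6° = 2.654 m; N'_4 = 239·cos19.6° = 225.2; c'Δl = 13.53; W sinα = 80.2
Slice 5: Δl = 2.5/cos32.4° = 2.961 m; N'_5 = 178·cos32.4° = 150.3; c'Δl = 15.10; W sinα = 95.4
Slice 6: Δl = 2.4/cos47.2° = 3.532 m; N'_6 = 73·cos47.2° = 49.6; c'Δl = 18.01; W sinα = 53.6
Σc'Δl = 80.7 kN/m; ΣN' = 844.9 kN/m; ΣW sinα = 244.9 kN/m
Resisting = 80.7 + 844.9·tan24.5° = 80.7 + 385.1 = 465.7 kN/m
FS = 465.7 / 244.9 = 1.902

FS = 1.90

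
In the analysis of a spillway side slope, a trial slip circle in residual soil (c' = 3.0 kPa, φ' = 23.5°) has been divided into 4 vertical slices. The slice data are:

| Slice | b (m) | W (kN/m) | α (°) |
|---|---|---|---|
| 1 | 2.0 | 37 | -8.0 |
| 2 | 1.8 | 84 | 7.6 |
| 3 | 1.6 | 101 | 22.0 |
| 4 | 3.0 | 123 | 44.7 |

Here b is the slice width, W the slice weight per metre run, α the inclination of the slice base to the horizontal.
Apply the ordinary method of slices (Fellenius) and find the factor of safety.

FS = 1.23

Ordinary method of slices: FS = Σ[c'·Δl_i + (W_i cosα_i)·tanφ'] / Σ W_i sinα_i, with Δl_i = b_i / cosα_i.
Slice 1: Δl = 2.0/cos(-8.0°) = 2.020 m; N'_1 = 37·cos(-8.0°) = 36.6; c'Δl = 6.06; W sinα = -5.1
Slice 2: Δl = 1.8/cos7.6° = 1.816 m; N'_2 = 84·cos7.6° = 83.3; c'Δl = 5.45; W sinα = 11.1
Slice 3: Δl = 1.6/cos22.0° = 1.726 m; N'_3 = 101·cos22.0° = 93.6; c'Δl = 5.18; W sinα = 37.8
Slice 4: Δl = 3.0/cos44.7° = 4.221 m; N'_4 = 123·cos44.7° = 87.4; c'Δl = 12.66; W sinα = 86.5
Σc'Δl = 29.3 kN/m; ΣN' = 301.0 kN/m; ΣW sinα = 130.3 kN/m
Resisting = 29.3 + 301.0·tan23.5° = 29.3 + 130.9 = 160.2 kN/m
FS = 160.2 / 130.3 = 1.229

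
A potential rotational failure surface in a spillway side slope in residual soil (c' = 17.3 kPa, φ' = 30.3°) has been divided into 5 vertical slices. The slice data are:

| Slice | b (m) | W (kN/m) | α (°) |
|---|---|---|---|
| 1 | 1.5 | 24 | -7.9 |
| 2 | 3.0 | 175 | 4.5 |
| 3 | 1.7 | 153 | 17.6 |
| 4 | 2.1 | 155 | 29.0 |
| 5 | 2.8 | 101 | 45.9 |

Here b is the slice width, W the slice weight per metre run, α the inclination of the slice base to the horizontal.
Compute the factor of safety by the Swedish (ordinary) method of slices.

Ordinary method of slices: FS = Σ[c'·Δl_i + (W_i cosα_i)·tanφ'] / Σ W_i sinα_i, with Δl_i = b_i / cosα_i.
Slice 1: Δl = 1.5/cos(-7.9°) = 1.514 m; N'_1 = 24·cos(-7.9°) = 23.8; c'Δl = 26.20; W sinα = -3.3
Slice 2: Δl = 3.0/cos4.5° = 3.009 m; N'_2 = 175·cos4.5° = 174.5; c'Δl = 52.06; W sinα = 13.7
Slice 3: Δl = 1.7/cos17.6° = 1.783 m; N'_3 = 153·cos17.6° = 145.8; c'Δl = 30.85; W sinα = 46.3
Slice 4: Δl = 2.1/cos29.0° = 2.401 m; N'_4 = 155·cos29.0° = 135.6; c'Δl = 41.54; W sinα = 75.1
Slice 5: Δl = 2.8/cos45.9° = 4.023 m; N'_5 = 101·cos45.9° = 70.3; c'Δl = 69.61; W sinα = 72.5
Σc'Δl = 220.3 kN/m; ΣN' = 549.9 kN/m; ΣW sinα = 204.4 kN/m
Resisting = 220.3 + 549.9·tan30.3° = 220.3 + 321.3 = 541.6 kN/m
FS = 541.6 / 204.4 = 2.650

FS = 2.65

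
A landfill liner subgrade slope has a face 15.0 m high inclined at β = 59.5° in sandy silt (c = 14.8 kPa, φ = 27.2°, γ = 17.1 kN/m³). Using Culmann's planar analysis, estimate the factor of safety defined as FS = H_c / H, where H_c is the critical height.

H_c = (4c/γ) · sinβ cosφ / [1 − cos(β − φ)]
    = (4·14.8/17.1) · sin59.5°·cos27.2° / [1 − cos32.3°]
    = 3.462 · 0.7663 / 0.1547 = 17.15 m
FS = H_c / H = 17.15 / 15.0 = 1.143

FS = 1.14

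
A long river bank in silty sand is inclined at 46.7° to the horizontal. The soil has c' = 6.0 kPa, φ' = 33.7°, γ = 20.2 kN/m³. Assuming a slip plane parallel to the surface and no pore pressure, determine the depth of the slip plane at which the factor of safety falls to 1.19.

Setting FS = 1.19 in FS = [c' + γz cos²β tanφ'] / [γz sinβ cosβ] and solving for z:
z = c' / [γ cosβ (FS·sinβ − cosβ·tanφ')]
  = 6.0 / [20.2·cos46.7°·(1.19·sin46.7° − cos46.7°·tan33.7°)]
  = 6.0 / [20.2·0.6858·(1.19·0.7278 − 0.6858·0.6669)]
  = 6.0 / 5.6615 = 1.060 m

z = 1.06 m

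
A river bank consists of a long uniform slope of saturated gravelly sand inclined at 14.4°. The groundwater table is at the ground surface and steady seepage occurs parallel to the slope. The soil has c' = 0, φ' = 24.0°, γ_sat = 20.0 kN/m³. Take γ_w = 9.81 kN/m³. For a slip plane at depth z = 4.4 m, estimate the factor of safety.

With seepage parallel to the slope and the water table at the surface, the effective normal stress on the slip plane uses the buoyant unit weight γ' = γ_sat − γ_w while the driving shear stress uses γ_sat:
FS = [c' + γ' z cos²β tanφ'] / [γ_sat z sinβ cosβ]
(For c' = 0 this reduces to FS = (γ'/γ_sat)·tanφ'/tanβ.)
γ' = 20.0 − 9.81 = 10.19 kN/m³
Numerator = 0.0 + 10.19·4.4·cos²14.4°·tan24.0° = 0.0 + 10.19·4.4·0.9382·0.4452 = 18.728 kPa
Denominator = 20.0·4.4·sin14.4°·cos14.4° = 20.0·4.4·0.2487·0.9686 = 21.197 kPa
FS = 18.728 / 21.197 = 0.883

FS = 0.88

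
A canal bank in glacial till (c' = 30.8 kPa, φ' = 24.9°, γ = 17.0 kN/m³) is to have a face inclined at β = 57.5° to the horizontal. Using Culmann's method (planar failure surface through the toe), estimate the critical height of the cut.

Culmann's analysis gives the critical failure plane at α_cr = (β + φ')/2 = (57.5 + 24.9)/2 = 41.2°, and the critical height
H_c = (4c'/γ) · sinβ cosφ' / [1 − cos(β − φ')]
    = (4·30.8/17.0) · sin57.5°·cos24.9° / [1 − cos(32.6°)]
    = 7.247 · 0.8434·0.9070 / [1 − 0.8425]
    = 7.247 · 0.7650 / 0.1575
    = 35.19 m

H_c = 35.19 m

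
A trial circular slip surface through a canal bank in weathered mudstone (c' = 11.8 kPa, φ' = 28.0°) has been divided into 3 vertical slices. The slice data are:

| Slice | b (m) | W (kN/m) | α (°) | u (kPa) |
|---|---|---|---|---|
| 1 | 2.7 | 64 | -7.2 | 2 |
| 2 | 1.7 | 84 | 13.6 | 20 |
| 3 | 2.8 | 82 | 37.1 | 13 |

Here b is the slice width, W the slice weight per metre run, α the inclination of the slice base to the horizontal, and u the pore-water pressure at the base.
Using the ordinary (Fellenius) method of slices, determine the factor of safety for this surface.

Ordinary method of slices: FS = Σ[c'·Δl_i + (W_i cosα_i − u_i·Δl_i)·tanφ'] / Σ W_i sinα_i, with Δl_i = b_i / cosα_i.
Slice 1: Δl = 2.7/cos(-7.2°) = 2.721 m; N'_1 = 64·cos(-7.2°) − 2·2.721 = 58.1; c'Δl = 32.11; W sinα = -8.0
Slice 2: Δl = 1.7/cos13.6° = 1.749 m; N'_2 = 84·cos13.6° − 20·1.749 = 46.7; c'Δl = 20.64; W sinα = 19.8
Slice 3: Δl = 2.8/cos37.1° = 3.511 m; N'_3 = 82·cos37.1° − 13·3.511 = 19.8; c'Δl = 41.43; W sinα = 49.5
Σc'Δl = 94.2 kN/m; ΣN' = 124.5 kN/m; ΣW sinα = 61.2 kN/m
Resisting = 94.2 + 124.5·tan28.0° = 94.2 + 66.2 = 160.4 kN/m
FS = 160.4 / 61.2 = 2.621

FS = 2.62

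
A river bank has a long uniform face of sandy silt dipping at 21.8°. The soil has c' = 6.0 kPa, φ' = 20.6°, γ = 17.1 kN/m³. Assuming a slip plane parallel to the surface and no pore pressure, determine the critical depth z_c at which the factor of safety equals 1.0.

z_c = 16.89 m

Setting FS = 1.00 in FS = [c' + γz cos²β tanφ'] / [γz sinβ cosβ] and solving for z:
z = c' / [γ cosβ (FS·sinβ − cosβ·tanφ')]
  = 6.0 / [17.1·cos21.8°·(1.00·sin21.8° − cos21.8°·tan20.6°)]
  = 6.0 / [17.1·0.9285·(1.00·0.3714 − 0.9285·0.3759)]
  = 6.0 / 0.3552 = 16.891 m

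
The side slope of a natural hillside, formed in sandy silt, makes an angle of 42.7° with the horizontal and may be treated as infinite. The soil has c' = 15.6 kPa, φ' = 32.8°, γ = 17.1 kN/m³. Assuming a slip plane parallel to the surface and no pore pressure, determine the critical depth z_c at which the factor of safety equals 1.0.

z_c = 6.07 m

Setting FS = 1.00 in FS = [c' + γz cos²β tanφ'] / [γz sinβ cosβ] and solving for z:
z = c' / [γ cosβ (FS·sinβ − cosβ·tanφ')]
  = 15.6 / [17.1·cos42.7°·(1.00·sin42.7° − cos42.7°·tan32.8°)]
  = 15.6 / [17.1·0.7349·(1.00·0.6782 − 0.7349·0.6445)]
  = 15.6 / 2.5705 = 6.069 m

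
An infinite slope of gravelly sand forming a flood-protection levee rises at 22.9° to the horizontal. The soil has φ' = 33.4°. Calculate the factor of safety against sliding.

FS = 1.56

For a dry cohesionless infinite slope the factor of safety is FS = tanφ' / tanβ.
FS = tan33.4° / tan22.9° = 0.6594 / 0.4224 = 1.561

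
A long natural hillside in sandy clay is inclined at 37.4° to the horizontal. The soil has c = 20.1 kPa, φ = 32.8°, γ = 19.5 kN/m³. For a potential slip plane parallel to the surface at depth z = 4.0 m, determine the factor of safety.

FS = 1.38

For an infinite slope with a slip plane parallel to the surface (no pore pressure): FS = [c + γz cos²β tanφ] / [γz sinβ cosβ].
γz = 19.5·4.0 = 78.00 kN/m²
Numerator = 20.1 + 78.00·cos²37.4°·tan32.8° = 20.1 + 78.00·0.6311·0.6445 = 51.824 kPa
Denominator = 78.00·sin37.4°·cos37.4° = 78.00·0.6074·0.7944 = 37.636 kPa
FS = 51.824 / 37.636 = 1.377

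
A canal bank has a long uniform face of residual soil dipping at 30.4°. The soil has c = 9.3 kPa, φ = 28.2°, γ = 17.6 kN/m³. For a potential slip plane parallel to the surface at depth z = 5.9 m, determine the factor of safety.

FS = 1.12

For an infinite slope with a slip plane parallel to the surface (no pore pressure): FS = [c + γz cos²β tanφ] / [γz sinβ cosβ].
γz = 17.6·5.9 = 103.84 kN/m²
Numerator = 9.3 + 103.84·cos²30.4°·tan28.2° = 9.3 + 103.84·0.7439·0.5362 = 50.721 kPa
Denominator = 103.84·sin30.4°·cos30.4° = 103.84·0.5060·0.8625 = 45.322 kPa
FS = 50.721 / 45.322 = 1.119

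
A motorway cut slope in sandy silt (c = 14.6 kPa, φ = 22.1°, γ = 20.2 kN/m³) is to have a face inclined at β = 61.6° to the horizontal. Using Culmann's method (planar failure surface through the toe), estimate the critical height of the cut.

Culmann's analysis gives the critical failure plane at α_cr = (β + φ)/2 = (61.6 + 22.1)/2 = 41.9°, and the critical height
H_c = (4c/γ) · sinβ cosφ / [1 − cos(β − φ)]
    = (4·14.6/20.2) · sin61.6°·cos22.1° / [1 − cos(39.5°)]
    = 2.891 · 0.8796·0.9265 / [1 − 0.7716]
    = 2.891 · 0.8150 / 0.2284
    = 10.32 m

H_c = 10.32 m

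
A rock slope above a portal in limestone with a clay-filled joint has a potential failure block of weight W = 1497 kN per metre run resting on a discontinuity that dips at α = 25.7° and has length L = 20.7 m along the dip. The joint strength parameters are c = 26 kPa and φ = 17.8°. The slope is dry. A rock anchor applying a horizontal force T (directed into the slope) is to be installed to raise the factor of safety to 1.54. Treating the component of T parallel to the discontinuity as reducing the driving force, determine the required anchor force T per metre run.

T = 19 kN/m

Resolving forces along and normal to the sliding plane, with the horizontal anchor force T adding T·sinα to the effective normal force and T·cosα acting up the plane against the driving force:
FS = [cL + (W cosα + T sinα) tanφ] / [W sinα − T cosα]
Without the anchor: N' = 1348.9 kN/m, driving T_d = 649.2 kN/m, resisting R = 26·20.7 + 1348.9·tan17.8° = 971.3 kN/m, FS = 1.50.
Setting FS = 1.54 and solving for T:
1.54·(649.2 − T cos25.7°) = 971.3 + T sin25.7°·tan17.8°
T·(sin25.7°·tan17.8° + 1.54·cos25.7°) = 1.54·649.2 − 971.3
T·(0.4337·0.3211 + 1.54·0.9011) = 999.7 − 971.3 = 28.5
T·1.5269 = 28.5
T = 18.6 kN/m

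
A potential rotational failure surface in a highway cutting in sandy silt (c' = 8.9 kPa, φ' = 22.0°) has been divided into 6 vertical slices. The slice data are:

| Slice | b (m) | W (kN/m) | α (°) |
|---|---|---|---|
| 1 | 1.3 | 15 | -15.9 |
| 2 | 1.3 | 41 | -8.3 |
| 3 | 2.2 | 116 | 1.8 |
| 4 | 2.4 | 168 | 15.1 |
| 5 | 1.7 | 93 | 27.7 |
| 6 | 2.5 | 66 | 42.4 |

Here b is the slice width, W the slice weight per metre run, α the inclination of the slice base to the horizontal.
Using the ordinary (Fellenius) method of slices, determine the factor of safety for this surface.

Ordinary method of slices: FS = Σ[c'·Δl_i + (W_i cosα_i)·tanφ'] / Σ W_i sinα_i, with Δl_i = b_i / cosα_i.
Slice 1: Δl = 1.3/cos(-15.9°) = 1.352 m; N'_1 = 15·cos(-15.9°) = 14.4; c'Δl = 12.03; W sinα = -4.1
Slice 2: Δl = 1.3/cos(-8.3°) = 1.314 m; N'_2 = 41·cos(-8.3°) = 40.6; c'Δl = 11.69; W sinα = -5.9
Slice 3: Δl = 2.2/cos1.8° = 2.201 m; N'_3 = 116·cos1.8° = 115.9; c'Δl = 19.59; W sinα = 3.6
Slice 4: Δl = 2.4/cos15.1° = 2.486 m; N'_4 = 168·cos15.1° = 162.2; c'Δl = 22.12; W sinα = 43.8
Slice 5: Δl = 1.7/cos27.7° = 1.920 m; N'_5 = 93·cos27.7° = 82.3; c'Δl = 17.09; W sinα = 43.2
Slice 6: Δl = 2.5/cos42.4° = 3.385 m; N'_6 = 66·cos42.4° = 48.7; c'Δl = 30.13; W sinα = 44.5
Σc'Δl = 112.7 kN/m; ΣN' = 464.2 kN/m; ΣW sinα = 125.1 kN/m
Resisting = 112.7 + 464.2·tan22.0° = 112.7 + 187.6 = 300.2 kN/m
FS = 300.2 / 125.1 = 2.399

FS = 2.40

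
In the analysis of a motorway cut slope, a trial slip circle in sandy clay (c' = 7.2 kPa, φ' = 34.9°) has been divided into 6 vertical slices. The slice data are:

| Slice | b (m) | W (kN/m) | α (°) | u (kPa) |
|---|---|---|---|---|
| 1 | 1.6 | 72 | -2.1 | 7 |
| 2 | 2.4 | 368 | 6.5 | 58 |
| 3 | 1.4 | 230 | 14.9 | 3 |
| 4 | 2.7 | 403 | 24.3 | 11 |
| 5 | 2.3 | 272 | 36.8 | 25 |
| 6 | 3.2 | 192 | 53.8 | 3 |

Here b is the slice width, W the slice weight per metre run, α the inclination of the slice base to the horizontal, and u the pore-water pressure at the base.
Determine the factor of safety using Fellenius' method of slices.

FS = 1.50

Ordinary method of slices: FS = Σ[c'·Δl_i + (W_i cosα_i − u_i·Δl_i)·tanφ'] / Σ W_i sinα_i, with Δl_i = b_i / cosα_i.
Slice 1: Δl = 1.6/cos(-2.1°) = 1.601 m; N'_1 = 72·cos(-2.1°) − 7·1.601 = 60.7; c'Δl = 11.53; W sinα = -2.6
Slice 2: Δl = 2.4/cos6.5° = 2.416 m; N'_2 = 368·cos6.5° − 58·2.416 = 225.5; c'Δl = 17.39; W sinα = 41.7
Slice 3: Δl = 1.4/cos14.9° = 1.449 m; N'_3 = 230·cos14.9° − 3·1.449 = 217.9; c'Δl = 10.43; W sinα = 59.1
Slice 4: Δl = 2.7/cos24.3° = 2.962 m; N'_4 = 403·cos24.3° − 11·2.962 = 334.7; c'Δl = 21.33; W sinα = 165.8
Slice 5: Δl = 2.3/cos36.8° = 2.872 m; N'_5 = 272·cos36.8° − 25·2.872 = 146.0; c'Δl = 20.68; W sinα = 162.9
Slice 6: Δl = 3.2/cos53.8° = 5.418 m; N'_6 = 192·cos53.8° − 3·5.418 = 97.1; c'Δl = 39.01; W sinα = 154.9
Σc'Δl = 120.4 kN/m; ΣN' = 1082.0 kN/m; ΣW sinα = 581.9 kN/m
Resisting = 120.4 + 1082.0·tan34.9° = 120.4 + 754.8 = 875.2 kN/m
FS = 875.2 / 581.9 = 1.504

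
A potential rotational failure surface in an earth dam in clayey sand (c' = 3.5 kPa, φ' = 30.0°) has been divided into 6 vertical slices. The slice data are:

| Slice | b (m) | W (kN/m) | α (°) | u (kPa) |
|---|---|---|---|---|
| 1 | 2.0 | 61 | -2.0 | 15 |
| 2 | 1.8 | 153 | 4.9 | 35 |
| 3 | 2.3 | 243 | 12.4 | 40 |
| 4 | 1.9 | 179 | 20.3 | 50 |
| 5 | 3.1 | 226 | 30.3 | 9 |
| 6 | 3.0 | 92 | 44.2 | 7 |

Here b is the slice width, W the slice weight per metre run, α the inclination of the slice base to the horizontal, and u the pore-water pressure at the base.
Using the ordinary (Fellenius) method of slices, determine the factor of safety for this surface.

Ordinary method of slices: FS = Σ[c'·Δl_i + (W_i cosα_i − u_i·Δl_i)·tanφ'] / Σ W_i sinα_i, with Δl_i = b_i / cosα_i.
Slice 1: Δl = 2.0/cos(-2.0°) = 2.001 m; N'_1 = 61·cos(-2.0°) − 15·2.001 = 30.9; c'Δl = 7.00; W sinα = -2.1
Slice 2: Δl = 1.8/cos4.9° = 1.807 m; N'_2 = 153·cos4.9° − 35·1.807 = 89.2; c'Δl = 6.32; W sinα = 13.1
Slice 3: Δl = 2.3/cos12.4° = 2.355 m; N'_3 = 243·cos12.4° − 40·2.355 = 143.1; c'Δl = 8.24; W sinα = 52.2
Slice 4: Δl = 1.9/cos20.3° = 2.026 m; N'_4 = 179·cos20.3° − 50·2.026 = 66.6; c'Δl = 7.09; W sinα = 62.1
Slice 5: Δl = 3.1/cos30.3° = 3.590 m; N'_5 = 226·cos30.3° − 9·3.590 = 162.8; c'Δl = 12.57; W sinα = 114.0
Slice 6: Δl = 3.0/cos44.2° = 4.185 m; N'_6 = 92·cos44.2° − 7·4.185 = 36.7; c'Δl = 14.65; W sinα = 64.1
Σc'Δl = 55.9 kN/m; ΣN' = 529.4 kN/m; ΣW sinα = 303.4 kN/m
Resisting = 55.9 + 529.4·tan30.0° = 55.9 + 305.6 = 361.5 kN/m
FS = 361.5 / 303.4 = 1.192

FS = 1.19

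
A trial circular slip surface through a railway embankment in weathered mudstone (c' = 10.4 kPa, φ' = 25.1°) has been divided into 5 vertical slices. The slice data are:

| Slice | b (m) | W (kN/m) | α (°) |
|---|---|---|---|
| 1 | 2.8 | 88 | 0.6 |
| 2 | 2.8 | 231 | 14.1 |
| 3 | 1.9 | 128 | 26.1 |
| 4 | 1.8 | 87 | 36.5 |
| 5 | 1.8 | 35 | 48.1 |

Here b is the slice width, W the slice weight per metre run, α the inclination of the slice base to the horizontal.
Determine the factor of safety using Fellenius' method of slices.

Ordinary method of slices: FS = Σ[c'·Δl_i + (W_i cosα_i)·tanφ'] / Σ W_i sinα_i, with Δl_i = b_i / cosα_i.
Slice 1: Δl = 2.8/cos0.6° = 2.800 m; N'_1 = 88·cos0.6° = 88.0; c'Δl = 29.12; W sinα = 0.9
Slice 2: Δl = 2.8/cos14.1° = 2.887 m; N'_2 = 231·cos14.1° = 224.0; c'Δl = 30.02; W sinα = 56.3
Slice 3: Δl = 1.9/cos26.1° = 2.116 m; N'_3 = 128·cos26.1° = 114.9; c'Δl = 22.00; W sinα = 56.3
Slice 4: Δl = 1.8/cos36.5° = 2.239 m; N'_4 = 87·cos36.5° = 69.9; c'Δl = 23.29; W sinα = 51.7
Slice 5: Δl = 1.8/cos48.1° = 2.695 m; N'_5 = 35·cos48.1° = 23.4; c'Δl = 28.03; W sinα = 26.1
Σc'Δl = 132.5 kN/m; ΣN' = 520.3 kN/m; ΣW sinα = 191.3 kN/m
Resisting = 132.5 + 520.3·tan25.1° = 132.5 + 243.7 = 376.2 kN/m
FS = 376.2 / 191.3 = 1.966

FS = 1.97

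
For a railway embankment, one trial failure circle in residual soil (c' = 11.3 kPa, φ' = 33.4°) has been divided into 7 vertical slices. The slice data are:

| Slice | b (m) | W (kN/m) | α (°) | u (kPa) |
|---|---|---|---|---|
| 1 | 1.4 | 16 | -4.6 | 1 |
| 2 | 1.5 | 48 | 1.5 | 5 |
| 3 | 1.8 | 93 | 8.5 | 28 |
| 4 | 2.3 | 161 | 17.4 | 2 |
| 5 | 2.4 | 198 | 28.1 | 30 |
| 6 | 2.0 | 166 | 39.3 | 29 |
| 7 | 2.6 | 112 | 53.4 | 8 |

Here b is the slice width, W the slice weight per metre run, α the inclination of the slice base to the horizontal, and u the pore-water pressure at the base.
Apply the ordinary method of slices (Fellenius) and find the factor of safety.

FS = 1.34

Ordinary method of slices: FS = Σ[c'·Δl_i + (W_i cosα_i − u_i·Δl_i)·tanφ'] / Σ W_i sinα_i, with Δl_i = b_i / cosα_i.
Slice 1: Δl = 1.4/cos(-4.6°) = 1.405 m; N'_1 = 16·cos(-4.6°) − 1·1.405 = 14.5; c'Δl = 15.87; W sinα = -1.3
Slice 2: Δl = 1.5/cos1.5° = 1.501 m; N'_2 = 48·cos1.5° − 5·1.501 = 40.5; c'Δl = 16.96; W sinα = 1.3
Slice 3: Δl = 1.8/cos8.5° = 1.820 m; N'_3 = 93·cos8.5° − 28·1.820 = 41.0; c'Δl = 20.57; W sinα = 13.7
Slice 4: Δl = 2.3/cos17.4° = 2.410 m; N'_4 = 161·cos17.4° − 2·2.410 = 148.8; c'Δl = 27.24; W sinα = 48.1
Slice 5: Δl = 2.4/cos28.1° = 2.721 m; N'_5 = 198·cos28.1° − 30·2.721 = 93.0; c'Δl = 30.74; W sinα = 93.3
Slice 6: Δl = 2.0/cos39.3° = 2.585 m; N'_6 = 166·cos39.3° − 29·2.585 = 53.5; c'Δl = 29.20; W sinα = 105.1
Slice 7: Δl = 2.6/cos53.4° = 4.361 m; N'_7 = 112·cos53.4° − 8·4.361 = 31.9; c'Δl = 49.28; W sinα = 89.9
Σc'Δl = 189.9 kN/m; ΣN' = 423.3 kN/m; ΣW sinα = 350.2 kN/m
Resisting = 189.9 + 423.3·tan33.4° = 189.9 + 279.1 = 469.0 kN/m
FS = 469.0 / 350.2 = 1.339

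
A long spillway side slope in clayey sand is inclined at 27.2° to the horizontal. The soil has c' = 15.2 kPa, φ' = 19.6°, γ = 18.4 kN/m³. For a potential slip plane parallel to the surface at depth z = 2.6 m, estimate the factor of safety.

For an infinite slope with a slip plane parallel to the surface (no pore pressure): FS = [c' + γz cos²β tanφ'] / [γz sinβ cosβ].
γz = 18.4·2.6 = 47.84 kN/m²
Numerator = 15.2 + 47.84·cos²27.2°·tan19.6° = 15.2 + 47.84·0.7911·0.3561 = 28.676 kPa
Denominator = 47.84·sin27.2°·cos27.2° = 47.84·0.4571·0.8894 = 19.449 kPa
FS = 28.676 / 19.449 = 1.474

FS = 1.47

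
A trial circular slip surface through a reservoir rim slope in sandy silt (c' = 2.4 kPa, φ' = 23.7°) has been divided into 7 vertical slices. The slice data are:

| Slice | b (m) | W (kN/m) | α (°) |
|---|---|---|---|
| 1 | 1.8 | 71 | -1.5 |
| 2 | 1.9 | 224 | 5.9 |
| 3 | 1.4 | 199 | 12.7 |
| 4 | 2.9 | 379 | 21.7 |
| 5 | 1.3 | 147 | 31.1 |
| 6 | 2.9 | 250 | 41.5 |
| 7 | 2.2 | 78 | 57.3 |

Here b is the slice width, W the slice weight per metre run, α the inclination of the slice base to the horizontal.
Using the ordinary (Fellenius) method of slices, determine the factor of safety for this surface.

FS = 1.11

Ordinary method of slices: FS = Σ[c'·Δl_i + (W_i cosα_i)·tanφ'] / Σ W_i sinα_i, with Δl_i = b_i / cosα_i.
Slice 1: Δl = 1.8/cos(-1.5°) = 1.801 m; N'_1 = 71·cos(-1.5°) = 71.0; c'Δl = 4.32; W sinα = -1.9
Slice 2: Δl = 1.9/cos5.9° = 1.910 m; N'_2 = 224·cos5.9° = 222.8; c'Δl = 4.58; W sinα = 23.0
Slice 3: Δl = 1.4/cos12.7° = 1.435 m; N'_3 = 199·cos12.7° = 194.1; c'Δl = 3.44; W sinα = 43.7
Slice 4: Δl = 2.9/cos21.7° = 3.121 m; N'_4 = 379·cos21.7° = 352.1; c'Δl = 7.49; W sinα = 140.1
Slice 5: Δl = 1.3/cos31.1° = 1.518 m; N'_5 = 147·cos31.1° = 125.9; c'Δl = 3.64; W sinα = 75.9
Slice 6: Δl = 2.9/cos41.5° = 3.872 m; N'_6 = 250·cos41.5° = 187.2; c'Δl = 9.29; W sinα = 165.7
Slice 7: Δl = 2.2/cos57.3° = 4.072 m; N'_7 = 78·cos57.3° = 42.1; c'Δl = 9.77; W sinα = 65.6
Σc'Δl = 42.6 kN/m; ΣN' = 1195.3 kN/m; ΣW sinα = 512.3 kN/m
Resisting = 42.6 + 1195.3·tan23.7° = 42.6 + 524.7 = 567.3 kN/m
FS = 567.3 / 512.3 = 1.107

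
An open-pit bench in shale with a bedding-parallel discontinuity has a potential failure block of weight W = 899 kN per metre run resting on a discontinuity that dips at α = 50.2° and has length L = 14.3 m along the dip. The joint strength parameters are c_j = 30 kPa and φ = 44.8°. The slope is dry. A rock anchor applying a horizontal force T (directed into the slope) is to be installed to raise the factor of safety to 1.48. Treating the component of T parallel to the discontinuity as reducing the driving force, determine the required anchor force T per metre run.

Resolving forces along and normal to the sliding plane, with the horizontal anchor force T adding T·sinα to the effective normal force and T·cosα acting up the plane against the driving force:
FS = [c_jL + (W cosα + T sinα) tanφ] / [W sinα − T cosα]
Without the anchor: N' = 575.5 kN/m, driving T_d = 690.7 kN/m, resisting R = 30·14.3 + 575.5·tan44.8° = 1000.5 kN/m, FS = 1.45.
Setting FS = 1.48 and solving for T:
1.48·(690.7 − T cos50.2°) = 1000.5 + T sin50.2°·tan44.8°
T·(sin50.2°·tan44.8° + 1.48·cos50.2°) = 1.48·690.7 − 1000.5
T·(0.7683·0.9930 + 1.48·0.6401) = 1022.2 − 1000.5 = 21.8
T·1.7103 = 21.8
T = 12.7 kN/m

T = 13 kN/m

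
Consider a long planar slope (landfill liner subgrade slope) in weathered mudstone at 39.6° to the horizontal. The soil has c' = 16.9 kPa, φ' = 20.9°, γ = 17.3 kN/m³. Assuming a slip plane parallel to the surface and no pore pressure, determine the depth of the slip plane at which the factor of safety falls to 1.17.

z = 2.81 m

Setting FS = 1.17 in FS = [c' + γz cos²β tanφ'] / [γz sinβ cosβ] and solving for z:
z = c' / [γ cosβ (FS·sinβ − cosβ·tanφ')]
  = 16.9 / [17.3·cos39.6°·(1.17·sin39.6° − cos39.6°·tan20.9°)]
  = 16.9 / [17.3·0.7705·(1.17·0.6374 − 0.7705·0.3819)]
  = 16.9 / 6.0192 = 2.808 m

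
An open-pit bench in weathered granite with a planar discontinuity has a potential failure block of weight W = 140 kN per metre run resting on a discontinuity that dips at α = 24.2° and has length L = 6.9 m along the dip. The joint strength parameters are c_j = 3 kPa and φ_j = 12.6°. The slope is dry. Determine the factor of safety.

FS = 0.86

Resolving the block weight along and normal to the plane and applying the Mohr–Coulomb strength on the joint:
N' = W cosα = 140·cos24.2° = 127.7 kN/m
Driving force T = W sinα = 140·sin24.2° = 57.4 kN/m
Resisting force R = c_j·L + N'·tanφ_j = 3·6.9 + 127.7·tan12.6° = 20.7 + 28.5 = 49.2 kN/m
FS = R / T = 49.2 / 57.4 = 0.858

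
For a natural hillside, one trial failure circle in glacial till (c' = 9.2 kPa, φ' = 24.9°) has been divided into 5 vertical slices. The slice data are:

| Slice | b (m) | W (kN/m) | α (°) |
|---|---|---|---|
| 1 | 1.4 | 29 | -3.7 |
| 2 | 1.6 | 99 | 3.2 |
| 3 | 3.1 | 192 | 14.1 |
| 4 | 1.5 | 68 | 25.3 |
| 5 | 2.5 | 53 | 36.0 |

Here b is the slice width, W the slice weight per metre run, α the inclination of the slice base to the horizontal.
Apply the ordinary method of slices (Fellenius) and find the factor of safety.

Ordinary method of slices: FS = Σ[c'·Δl_i + (W_i cosα_i)·tanφ'] / Σ W_i sinα_i, with Δl_i = b_i / cosα_i.
Slice 1: Δl = 1.4/cos(-3.7°) = 1.403 m; N'_1 = 29·cos(-3.7°) = 28.9; c'Δl = 12.91; W sinα = -1.9
Slice 2: Δl = 1.6/cos3.2° = 1.602 m; N'_2 = 99·cos3.2° = 98.8; c'Δl = 14.74; W sinα = 5.5
Slice 3: Δl = 3.1/cos14.1° = 3.196 m; N'_3 = 192·cos14.1° = 186.2; c'Δl = 29.41; W sinα = 46.8
Slice 4: Δl = 1.5/cos25.3° = 1.659 m; N'_4 = 68·cos25.3° = 61.5; c'Δl = 15.26; W sinα = 29.1
Slice 5: Δl = 2.5/cos36.0° = 3.090 m; N'_5 = 53·cos36.0° = 42.9; c'Δl = 28.43; W sinα = 31.2
Σc'Δl = 100.7 kN/m; ΣN' = 418.4 kN/m; ΣW sinα = 110.6 kN/m
Resisting = 100.7 + 418.4·tan24.9° = 100.7 + 194.2 = 294.9 kN/m
FS = 294.9 / 110.6 = 2.666

FS = 2.67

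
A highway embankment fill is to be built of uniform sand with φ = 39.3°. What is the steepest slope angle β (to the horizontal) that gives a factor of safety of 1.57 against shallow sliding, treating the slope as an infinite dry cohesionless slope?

For an infinite dry cohesionless slope FS = tanφ/tanβ, so tanβ = tanφ / FS.
tanβ = tan39.3° / 1.57 = 0.8185 / 1.57 = 0.5213
β = arctan(0.5213) = 27.53°

β = 27.5°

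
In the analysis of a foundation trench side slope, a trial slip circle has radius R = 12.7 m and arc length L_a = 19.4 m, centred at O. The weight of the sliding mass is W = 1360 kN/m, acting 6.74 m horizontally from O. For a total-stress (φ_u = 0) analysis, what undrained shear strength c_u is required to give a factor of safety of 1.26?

c_u = 46.9 kPa

FS = c_u·L_a·R / (W·d), so c_u = FS·W·d / (L_a·R).
c_u = 1.26·1360·6.74 / (19.40·12.7) = 11549.7 / 246.38 = 46.88 kPa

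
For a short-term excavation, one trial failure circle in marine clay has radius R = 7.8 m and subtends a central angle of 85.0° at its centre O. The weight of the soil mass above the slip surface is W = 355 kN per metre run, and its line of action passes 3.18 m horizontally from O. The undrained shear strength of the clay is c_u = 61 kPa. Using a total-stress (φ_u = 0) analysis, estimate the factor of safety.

Taking moments about the centre O, the resisting moment is provided by the undrained shear strength acting along the arc:
Arc length L_a = R·θ = 7.8·(85.0°·π/180) = 7.8·1.4835 = 11.57 m
M_R = c_u·L_a·R = 61·11.57·7.8 = 5505.7 kN·m/m
M_D = W·d = 355·3.18 = 1128.9 kN·m/m
FS = M_R / M_D = 5505.7 / 1128.9 = 4.877

FS = 4.88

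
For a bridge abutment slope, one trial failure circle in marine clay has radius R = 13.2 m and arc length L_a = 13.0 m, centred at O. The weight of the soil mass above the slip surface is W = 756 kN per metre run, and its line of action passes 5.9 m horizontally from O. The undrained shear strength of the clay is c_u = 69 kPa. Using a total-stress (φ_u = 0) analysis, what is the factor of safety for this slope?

Taking moments about the centre O, the resisting moment is provided by the undrained shear strength acting along the arc:
M_R = c_u·L_a·R = 69·13.00·13.2 = 11840.4 kN·m/m
M_D = W·d = 756·5.9 = 4460.4 kN·m/m
FS = M_R / M_D = 11840.4 / 4460.4 = 2.655

FS = 2.65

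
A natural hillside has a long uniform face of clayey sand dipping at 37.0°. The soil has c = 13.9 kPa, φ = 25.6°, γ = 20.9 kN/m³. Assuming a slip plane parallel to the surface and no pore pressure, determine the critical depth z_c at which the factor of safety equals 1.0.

z_c = 3.80 m

Setting FS = 1.00 in FS = [c + γz cos²β tanφ] / [γz sinβ cosβ] and solving for z:
z = c / [γ cosβ (FS·sinβ − cosβ·tanφ)]
  = 13.9 / [20.9·cos37.0°·(1.00·sin37.0° − cos37.0°·tan25.6°)]
  = 13.9 / [20.9·0.7986·(1.00·0.6018 − 0.7986·0.4791)]
  = 13.9 / 3.6583 = 3.800 m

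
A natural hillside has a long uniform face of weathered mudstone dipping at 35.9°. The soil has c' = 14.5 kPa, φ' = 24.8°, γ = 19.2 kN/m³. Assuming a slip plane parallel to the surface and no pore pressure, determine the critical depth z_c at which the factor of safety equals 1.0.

Setting FS = 1.00 in FS = [c' + γz cos²β tanφ'] / [γz sinβ cosβ] and solving for z:
z = c' / [γ cosβ (FS·sinβ − cosβ·tanφ')]
  = 14.5 / [19.2·cos35.9°·(1.00·sin35.9° − cos35.9°·tan24.8°)]
  = 14.5 / [19.2·0.8100·(1.00·0.5864 − 0.8100·0.4621)]
  = 14.5 / 3.2984 = 4.396 m

z_c = 4.40 m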